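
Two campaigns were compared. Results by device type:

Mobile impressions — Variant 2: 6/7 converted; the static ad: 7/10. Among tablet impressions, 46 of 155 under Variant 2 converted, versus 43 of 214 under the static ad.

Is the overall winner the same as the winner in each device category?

Yes

Mobile: Variant 2 6/7 = 85.7%, the static ad 7/10 = 70.0% → Variant 2
Tablet: Variant 2 46/155 = 29.7%, the static ad 43/214 = 20.1% → Variant 2
Overall: Variant 2 52/162 = 32.1%, the static ad 50/224 = 22.3% → Variant 2
Variant 2 wins overall and in every device group — no reversal.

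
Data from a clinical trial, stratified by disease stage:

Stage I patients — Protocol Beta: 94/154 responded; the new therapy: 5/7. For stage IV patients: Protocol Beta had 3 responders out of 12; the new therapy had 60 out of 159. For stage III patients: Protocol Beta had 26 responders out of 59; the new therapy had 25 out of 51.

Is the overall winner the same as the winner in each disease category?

Stage I: Protocol Beta 94/154 = 61.0%, the new therapy 5/7 = 71.4% → the new therapy
Stage IV: Protocol Beta 3/12 = 25.0%, the new therapy 60/159 = 37.7% → the new therapy
Stage III: Protocol Beta 26/59 = 44.1%, the new therapy 25/51 = 49.0% → the new therapy
Overall: Protocol Beta 123/225 = 54.7%, the new therapy 90/217 = 41.5% → Protocol Beta
The new therapy wins each disease group but Protocol Beta wins overall — the comparison reverses. The new therapy's patients skew toward stage IV, which has a lower base rate.

No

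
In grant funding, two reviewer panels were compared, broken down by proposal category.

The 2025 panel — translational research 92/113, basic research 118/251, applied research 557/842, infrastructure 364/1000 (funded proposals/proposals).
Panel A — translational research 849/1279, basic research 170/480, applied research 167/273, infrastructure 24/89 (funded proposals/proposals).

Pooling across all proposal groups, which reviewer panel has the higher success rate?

Translational research: the 2025 panel 92/113 = 81.4%, Panel A 849/1279 = 66.4% → the 2025 panel
Basic research: the 2025 panel 118/251 = 47.0%, Panel A 170/480 = 35.4% → the 2025 panel
Applied research: the 2025 panel 557/842 = 66.2%, Panel A 167/273 = 61.2% → the 2025 panel
Infrastructure: the 2025 panel 364/1000 = 36.4%, Panel A 24/89 = 27.0% → the 2025 panel
Overall: the 2025 panel 1131/2206 = 51.3%, Panel A 1210/2121 = 57.0% → Panel A
(The 2025 panel wins every proposal group but Panel A wins overall — the 2025 panel's proposals skew toward the low-rate infrastructure group.)

Panel A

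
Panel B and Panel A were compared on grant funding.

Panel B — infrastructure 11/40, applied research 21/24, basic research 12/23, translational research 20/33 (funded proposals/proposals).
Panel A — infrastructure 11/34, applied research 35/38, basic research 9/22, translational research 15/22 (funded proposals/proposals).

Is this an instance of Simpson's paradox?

No

Infrastructure: Panel B 11/40 = 27.5%, Panel A 11/34 = 32.4% → Panel A
Applied research: Panel B 21/24 = 87.5%, Panel A 35/38 = 92.1% → Panel A
Basic research: Panel B 12/23 = 52.2%, Panel A 9/22 = 40.9% → Panel B
Translational research: Panel B 20/33 = 60.6%, Panel A 15/22 = 68.2% → Panel A
Overall: Panel B 64/120 = 53.3%, Panel A 70/116 = 60.3% → Panel A
Neither sweeps: Panel B wins 1 of 4 groups, Panel A wins 3. Panel A wins overall but not every group — no Simpson reversal.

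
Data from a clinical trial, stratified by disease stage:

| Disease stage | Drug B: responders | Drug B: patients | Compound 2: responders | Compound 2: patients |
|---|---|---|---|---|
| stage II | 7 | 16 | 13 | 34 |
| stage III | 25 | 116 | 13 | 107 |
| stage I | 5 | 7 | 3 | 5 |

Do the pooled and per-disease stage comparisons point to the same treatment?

Stage II: Drug B 7/16 = 43.8%, Compound 2 13/34 = 38.2% → Drug B
Stage III: Drug B 25/116 = 21.6%, Compound 2 13/107 = 12.1% → Drug B
Stage I: Drug B 5/7 = 71.4%, Compound 2 3/5 = 60.0% → Drug B
Overall: Drug B 37/139 = 26.6%, Compound 2 29/146 = 19.9% → Drug B
Drug B wins overall and in every disease group — no reversal.

Yes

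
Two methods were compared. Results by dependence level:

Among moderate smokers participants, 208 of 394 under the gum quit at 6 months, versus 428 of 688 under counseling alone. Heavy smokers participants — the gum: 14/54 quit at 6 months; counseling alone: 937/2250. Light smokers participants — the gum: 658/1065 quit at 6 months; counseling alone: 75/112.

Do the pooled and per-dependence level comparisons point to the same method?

No

Moderate smokers: the gum 208/394 = 52.8%, counseling alone 428/688 = 62.2% → counseling alone
Heavy smokers: the gum 14/54 = 25.9%, counseling alone 937/2250 = 41.6% → counseling alone
Light smokers: the gum 658/1065 = 61.8%, counseling alone 75/112 = 67.0% → counseling alone
Overall: the gum 880/1513 = 58.2%, counseling alone 1440/3050 = 47.2% → the gum
Counseling alone wins each dependence group but the gum wins overall — the comparison reverses. Counseling alone's participants skew toward heavy smokers, which has a lower base rate.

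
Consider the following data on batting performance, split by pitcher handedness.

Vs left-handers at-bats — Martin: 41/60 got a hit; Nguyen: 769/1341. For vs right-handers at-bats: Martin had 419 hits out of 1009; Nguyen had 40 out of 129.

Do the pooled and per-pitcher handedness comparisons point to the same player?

Vs left-handers: Martin 41/60 = 68.3%, Nguyen 769/1341 = 57.3% → Martin
Vs right-handers: Martin 419/1009 = 41.5%, Nguyen 40/129 = 31.0% → Martin
Overall: Martin 460/1069 = 43.0%, Nguyen 809/1470 = 55.0% → Nguyen
Martin wins each pitcher group but Nguyen wins overall — the comparison reverses. Martin's at-bats skew toward vs right-handers, which has a lower base rate.

No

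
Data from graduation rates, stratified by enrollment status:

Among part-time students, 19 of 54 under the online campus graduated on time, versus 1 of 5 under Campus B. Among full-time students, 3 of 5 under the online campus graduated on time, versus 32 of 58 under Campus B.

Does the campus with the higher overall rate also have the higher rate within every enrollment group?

No

Part-time: the online campus 19/54 = 35.2%, Campus B 1/5 = 20.0% → the online campus
Full-time: the online campus 3/5 = 60.0%, Campus B 32/58 = 55.2% → the online campus
Overall: the online campus 22/59 = 37.3%, Campus B 33/63 = 52.4% → Campus B
The online campus wins each enrollment group but Campus B wins overall — the comparison reverses. The online campus's students skew toward part-time, which has a lower base rate.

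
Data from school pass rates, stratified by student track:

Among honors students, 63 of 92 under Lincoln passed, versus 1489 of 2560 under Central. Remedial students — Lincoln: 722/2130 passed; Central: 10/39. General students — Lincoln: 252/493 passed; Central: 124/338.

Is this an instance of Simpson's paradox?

Yes

Honors: Lincoln 63/92 = 68.5%, Central 1489/2560 = 58.2% → Lincoln
Remedial: Lincoln 722/2130 = 33.9%, Central 10/39 = 25.6% → Lincoln
General: Lincoln 252/493 = 51.1%, Central 124/338 = 36.7% → Lincoln
Overall: Lincoln 1037/2715 = 38.2%, Central 1623/2937 = 55.3% → Central
Lincoln wins each student group but Central wins overall — the comparison reverses. Lincoln's students skew toward remedial, which has a lower base rate.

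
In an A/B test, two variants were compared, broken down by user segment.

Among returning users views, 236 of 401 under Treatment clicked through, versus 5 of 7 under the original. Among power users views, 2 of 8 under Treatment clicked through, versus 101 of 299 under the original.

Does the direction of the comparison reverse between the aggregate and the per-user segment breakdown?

Returning users: Treatment 236/401 = 58.9%, the original 5/7 = 71.4% → the original
Power users: Treatment 2/8 = 25.0%, the original 101/299 = 33.8% → the original
Overall: Treatment 238/409 = 58.2%, the original 106/306 = 34.6% → Treatment
The original wins each user group but Treatment wins overall — the comparison reverses. The original's views skew toward power users, which has a lower base rate.

Yes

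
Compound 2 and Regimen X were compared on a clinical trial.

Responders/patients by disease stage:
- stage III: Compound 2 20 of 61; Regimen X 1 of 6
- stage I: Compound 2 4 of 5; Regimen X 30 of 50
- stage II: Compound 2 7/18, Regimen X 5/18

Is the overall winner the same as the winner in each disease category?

No

Stage III: Compound 2 20/61 = 32.8%, Regimen X 1/6 = 16.7% → Compound 2
Stage I: Compound 2 4/5 = 80.0%, Regimen X 30/50 = 60.0% → Compound 2
Stage II: Compound 2 7/18 = 38.9%, Regimen X 5/18 = 27.8% → Compound 2
Overall: Compound 2 31/84 = 36.9%, Regimen X 36/74 = 48.6% → Regimen X
Compound 2 wins each disease group but Regimen X wins overall — the comparison reverses. Compound 2's patients skew toward stage III, which has a lower base rate.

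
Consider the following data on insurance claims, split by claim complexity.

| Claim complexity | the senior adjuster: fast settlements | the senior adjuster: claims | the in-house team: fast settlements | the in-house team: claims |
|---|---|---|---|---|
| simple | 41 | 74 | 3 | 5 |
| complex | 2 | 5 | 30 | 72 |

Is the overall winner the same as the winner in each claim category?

Simple: the senior adjuster 41/74 = 55.4%, the in-house team 3/5 = 60.0% → the in-house team
Complex: the senior adjuster 2/5 = 40.0%, the in-house team 30/72 = 41.7% → the in-house team
Overall: the senior adjuster 43/79 = 54.4%, the in-house team 33/77 = 42.9% → the senior adjuster
The in-house team wins each claim group but the senior adjuster wins overall — the comparison reverses. The in-house team's claims skew toward complex, which has a lower base rate.

No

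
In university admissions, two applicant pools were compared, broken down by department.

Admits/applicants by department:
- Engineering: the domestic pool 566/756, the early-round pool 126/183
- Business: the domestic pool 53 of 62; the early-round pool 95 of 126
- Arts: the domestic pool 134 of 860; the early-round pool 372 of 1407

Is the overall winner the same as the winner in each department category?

No

Engineering: the domestic pool 566/756 = 74.9%, the early-round pool 126/183 = 68.9% → the domestic pool
Business: the domestic pool 53/62 = 85.5%, the early-round pool 95/126 = 75.4% → the domestic pool
Arts: the domestic pool 134/860 = 15.6%, the early-round pool 372/1407 = 26.4% → the early-round pool
Overall: the domestic pool 753/1678 = 44.9%, the early-round pool 593/1716 = 34.6% → the domestic pool
Neither sweeps: the domestic pool wins 2 of 3 groups, the early-round pool wins 1. The domestic pool wins overall but not every group — no Simpson reversal.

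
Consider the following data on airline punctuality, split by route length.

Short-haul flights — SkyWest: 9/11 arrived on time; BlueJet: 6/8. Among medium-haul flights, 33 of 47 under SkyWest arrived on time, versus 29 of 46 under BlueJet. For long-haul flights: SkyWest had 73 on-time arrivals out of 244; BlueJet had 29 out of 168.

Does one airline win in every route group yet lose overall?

No

Short-haul: SkyWest 9/11 = 81.8%, BlueJet 6/8 = 75.0% → SkyWest
Medium-haul: SkyWest 33/47 = 70.2%, BlueJet 29/46 = 63.0% → SkyWest
Long-haul: SkyWest 73/244 = 29.9%, BlueJet 29/168 = 17.3% → SkyWest
Overall: SkyWest 115/302 = 38.1%, BlueJet 64/222 = 28.8% → SkyWest
SkyWest wins overall and in every route group — no reversal.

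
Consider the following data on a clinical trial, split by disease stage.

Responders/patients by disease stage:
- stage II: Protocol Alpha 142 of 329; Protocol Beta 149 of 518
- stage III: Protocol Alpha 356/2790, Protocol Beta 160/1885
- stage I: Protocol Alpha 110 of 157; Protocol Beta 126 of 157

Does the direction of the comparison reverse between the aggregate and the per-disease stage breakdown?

Stage II: Protocol Alpha 142/329 = 43.2%, Protocol Beta 149/518 = 28.8% → Protocol Alpha
Stage III: Protocol Alpha 356/2790 = 12.8%, Protocol Beta 160/1885 = 8.5% → Protocol Alpha
Stage I: Protocol Alpha 110/157 = 70.1%, Protocol Beta 126/157 = 80.3% → Protocol Beta
Overall: Protocol Alpha 608/3276 = 18.6%, Protocol Beta 435/2560 = 17.0% → Protocol Alpha
Neither sweeps: Protocol Alpha wins 2 of 3 groups, Protocol Beta wins 1. Protocol Alpha wins overall but not every group — no Simpson reversal.

No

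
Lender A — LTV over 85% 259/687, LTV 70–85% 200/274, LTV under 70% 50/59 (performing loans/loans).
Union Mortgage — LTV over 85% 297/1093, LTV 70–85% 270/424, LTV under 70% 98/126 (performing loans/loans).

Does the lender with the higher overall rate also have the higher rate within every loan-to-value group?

LTV over 85%: Lender A 259/687 = 37.7%, Union Mortgage 297/1093 = 27.2% → Lender A
LTV 70–85%: Lender A 200/274 = 73.0%, Union Mortgage 270/424 = 63.7% → Lender A
LTV under 70%: Lender A 50/59 = 84.7%, Union Mortgage 98/126 = 77.8% → Lender A
Overall: Lender A 509/1020 = 49.9%, Union Mortgage 665/1643 = 40.5% → Lender A
Lender A wins overall and in every loan-to-value group — no reversal.

Yes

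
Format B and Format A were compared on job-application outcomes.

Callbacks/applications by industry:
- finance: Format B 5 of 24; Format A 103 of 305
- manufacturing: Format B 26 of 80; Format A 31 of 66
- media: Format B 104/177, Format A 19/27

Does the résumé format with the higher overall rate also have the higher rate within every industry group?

No

Finance: Format B 5/24 = 20.8%, Format A 103/305 = 33.8% → Format A
Manufacturing: Format B 26/80 = 32.5%, Format A 31/66 = 47.0% → Format A
Media: Format B 104/177 = 58.8%, Format A 19/27 = 70.4% → Format A
Overall: Format B 135/281 = 48.0%, Format A 153/398 = 38.4% → Format B
Format A wins each industry group but Format B wins overall — the comparison reverses. Format A's applications skew toward finance, which has a lower base rate.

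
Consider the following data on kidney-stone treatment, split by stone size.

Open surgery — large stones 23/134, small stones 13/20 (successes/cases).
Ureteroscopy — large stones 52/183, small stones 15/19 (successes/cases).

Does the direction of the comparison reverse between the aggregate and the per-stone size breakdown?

Large stones: open surgery 23/134 = 17.2%, ureteroscopy 52/183 = 28.4% → ureteroscopy
Small stones: open surgery 13/20 = 65.0%, ureteroscopy 15/19 = 78.9% → ureteroscopy
Overall: open surgery 36/154 = 23.4%, ureteroscopy 67/202 = 33.2% → ureteroscopy
Ureteroscopy wins overall and in every stone group — no reversal.

No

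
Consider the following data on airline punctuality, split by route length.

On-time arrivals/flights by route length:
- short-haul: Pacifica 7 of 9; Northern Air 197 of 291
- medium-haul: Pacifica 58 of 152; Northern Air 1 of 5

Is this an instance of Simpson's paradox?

Short-haul: Pacifica 7/9 = 77.8%, Northern Air 197/291 = 67.7% → Pacifica
Medium-haul: Pacifica 58/152 = 38.2%, Northern Air 1/5 = 20.0% → Pacifica
Overall: Pacifica 65/161 = 40.4%, Northern Air 198/296 = 66.9% → Northern Air
Pacifica wins each route group but Northern Air wins overall — the comparison reverses. Pacifica's flights skew toward medium-haul, which has a lower base rate.

Yes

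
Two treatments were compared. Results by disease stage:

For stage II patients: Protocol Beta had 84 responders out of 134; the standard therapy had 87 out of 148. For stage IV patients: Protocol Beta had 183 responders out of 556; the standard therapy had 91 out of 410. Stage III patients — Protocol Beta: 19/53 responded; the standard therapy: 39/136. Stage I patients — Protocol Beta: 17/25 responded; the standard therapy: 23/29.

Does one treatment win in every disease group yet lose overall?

No

Stage II: Protocol Beta 84/134 = 62.7%, the standard therapy 87/148 = 58.8% → Protocol Beta
Stage IV: Protocol Beta 183/556 = 32.9%, the standard therapy 91/410 = 22.2% → Protocol Beta
Stage III: Protocol Beta 19/53 = 35.8%, the standard therapy 39/136 = 28.7% → Protocol Beta
Stage I: Protocol Beta 17/25 = 68.0%, the standard therapy 23/29 = 79.3% → the standard therapy
Overall: Protocol Beta 303/768 = 39.5%, the standard therapy 240/723 = 33.2% → Protocol Beta
Neither sweeps: Protocol Beta wins 3 of 4 groups, the standard therapy wins 1. Protocol Beta wins overall but not every group — no Simpson reversal.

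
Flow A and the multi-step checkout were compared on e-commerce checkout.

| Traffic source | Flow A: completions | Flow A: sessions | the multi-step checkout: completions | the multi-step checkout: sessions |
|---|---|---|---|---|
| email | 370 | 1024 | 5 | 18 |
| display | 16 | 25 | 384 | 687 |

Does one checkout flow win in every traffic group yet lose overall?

Yes

Email: Flow A 370/1024 = 36.1%, the multi-step checkout 5/18 = 27.8% → Flow A
Display: Flow A 16/25 = 64.0%, the multi-step checkout 384/687 = 55.9% → Flow A
Overall: Flow A 386/1049 = 36.8%, the multi-step checkout 389/705 = 55.2% → the multi-step checkout
Flow A wins each traffic group but the multi-step checkout wins overall — the comparison reverses. Flow A's sessions skew toward email, which has a lower base rate.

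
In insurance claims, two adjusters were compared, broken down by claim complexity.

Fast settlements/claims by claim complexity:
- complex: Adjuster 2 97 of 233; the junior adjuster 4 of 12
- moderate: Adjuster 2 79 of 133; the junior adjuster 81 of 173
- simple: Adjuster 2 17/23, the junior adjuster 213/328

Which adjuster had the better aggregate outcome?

the junior adjuster

Complex: Adjuster 2 97/233 = 41.6%, the junior adjuster 4/12 = 33.3% → Adjuster 2
Moderate: Adjuster 2 79/133 = 59.4%, the junior adjuster 81/173 = 46.8% → Adjuster 2
Simple: Adjuster 2 17/23 = 73.9%, the junior adjuster 213/328 = 64.9% → Adjuster 2
Overall: Adjuster 2 193/389 = 49.6%, the junior adjuster 298/513 = 58.1% → the junior adjuster
(Adjuster 2 wins every claim group but the junior adjuster wins overall — Adjuster 2's claims skew toward the low-rate complex group.)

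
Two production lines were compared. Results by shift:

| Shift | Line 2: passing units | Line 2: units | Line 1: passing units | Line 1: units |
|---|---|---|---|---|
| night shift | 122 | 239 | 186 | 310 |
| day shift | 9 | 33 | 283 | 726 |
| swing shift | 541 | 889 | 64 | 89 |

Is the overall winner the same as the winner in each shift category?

No

Night shift: Line 2 122/239 = 51.0%, Line 1 186/310 = 60.0% → Line 1
Day shift: Line 2 9/33 = 27.3%, Line 1 283/726 = 39.0% → Line 1
Swing shift: Line 2 541/889 = 60.9%, Line 1 64/89 = 71.9% → Line 1
Overall: Line 2 672/1161 = 57.9%, Line 1 533/1125 = 47.4% → Line 2
Line 1 wins each shift group but Line 2 wins overall — the comparison reverses. Line 1's units skew toward day shift, which has a lower base rate.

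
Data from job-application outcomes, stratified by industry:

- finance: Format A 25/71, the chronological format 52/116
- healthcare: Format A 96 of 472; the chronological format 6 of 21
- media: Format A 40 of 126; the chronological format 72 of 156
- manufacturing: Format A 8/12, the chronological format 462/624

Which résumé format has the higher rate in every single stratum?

the chronological format

Finance: Format A 25/71 = 35.2%, the chronological format 52/116 = 44.8% → the chronological format
Healthcare: Format A 96/472 = 20.3%, the chronological format 6/21 = 28.6% → the chronological format
Media: Format A 40/126 = 31.7%, the chronological format 72/156 = 46.2% → the chronological format
Manufacturing: Format A 8/12 = 66.7%, the chronological format 462/624 = 74.0% → the chronological format
The chronological format has the higher rate in all 4 groups.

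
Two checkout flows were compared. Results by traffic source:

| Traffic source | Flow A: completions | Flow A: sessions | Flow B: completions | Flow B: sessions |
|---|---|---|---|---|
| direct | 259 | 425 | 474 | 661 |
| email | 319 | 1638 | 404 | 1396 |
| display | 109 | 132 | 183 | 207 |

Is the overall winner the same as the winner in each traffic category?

Yes

Direct: Flow A 259/425 = 60.9%, Flow B 474/661 = 71.7% → Flow B
Email: Flow A 319/1638 = 19.5%, Flow B 404/1396 = 28.9% → Flow B
Display: Flow A 109/132 = 82.6%, Flow B 183/207 = 88.4% → Flow B
Overall: Flow A 687/2195 = 31.3%, Flow B 1061/2264 = 46.9% → Flow B
Flow B wins overall and in every traffic group — no reversal.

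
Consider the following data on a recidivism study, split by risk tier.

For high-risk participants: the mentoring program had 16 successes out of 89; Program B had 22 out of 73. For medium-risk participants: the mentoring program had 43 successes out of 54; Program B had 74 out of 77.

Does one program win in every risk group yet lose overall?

High-risk: the mentoring program 16/89 = 18.0%, Program B 22/73 = 30.1% → Program B
Medium-risk: the mentoring program 43/54 = 79.6%, Program B 74/77 = 96.1% → Program B
Overall: the mentoring program 59/143 = 41.3%, Program B 96/150 = 64.0% → Program B
Program B wins overall and in every risk group — no reversal.

No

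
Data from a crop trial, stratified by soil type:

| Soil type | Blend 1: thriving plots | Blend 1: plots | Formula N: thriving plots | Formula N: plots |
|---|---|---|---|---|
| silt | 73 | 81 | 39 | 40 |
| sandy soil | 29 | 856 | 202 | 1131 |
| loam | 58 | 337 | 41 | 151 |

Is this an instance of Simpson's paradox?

No

Silt: Blend 1 73/81 = 90.1%, Formula N 39/40 = 97.5% → Formula N
Sandy soil: Blend 1 29/856 = 3.4%, Formula N 202/1131 = 17.9% → Formula N
Loam: Blend 1 58/337 = 17.2%, Formula N 41/151 = 27.2% → Formula N
Overall: Blend 1 160/1274 = 12.6%, Formula N 282/1322 = 21.3% → Formula N
Formula N wins overall and in every soil group — no reversal.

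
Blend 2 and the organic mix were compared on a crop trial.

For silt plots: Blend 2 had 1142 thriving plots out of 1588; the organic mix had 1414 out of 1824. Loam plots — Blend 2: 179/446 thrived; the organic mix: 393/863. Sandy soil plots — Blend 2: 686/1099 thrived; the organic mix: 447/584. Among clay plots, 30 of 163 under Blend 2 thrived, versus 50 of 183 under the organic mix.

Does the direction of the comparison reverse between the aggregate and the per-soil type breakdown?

Silt: Blend 2 1142/1588 = 71.9%, the organic mix 1414/1824 = 77.5% → the organic mix
Loam: Blend 2 179/446 = 40.1%, the organic mix 393/863 = 45.5% → the organic mix
Sandy soil: Blend 2 686/1099 = 62.4%, the organic mix 447/584 = 76.5% → the organic mix
Clay: Blend 2 30/163 = 18.4%, the organic mix 50/183 = 27.3% → the organic mix
Overall: Blend 2 2037/3296 = 61.8%, the organic mix 2304/3454 = 66.7% → the organic mix
The organic mix wins overall and in every soil group — no reversal.

No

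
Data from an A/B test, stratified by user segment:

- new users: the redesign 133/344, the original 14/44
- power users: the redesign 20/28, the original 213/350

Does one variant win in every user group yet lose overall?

New users: the redesign 133/344 = 38.7%, the original 14/44 = 31.8% → the redesign
Power users: the redesign 20/28 = 71.4%, the original 213/350 = 60.9% → the redesign
Overall: the redesign 153/372 = 41.1%, the original 227/394 = 57.6% → the original
The redesign wins each user group but the original wins overall — the comparison reverses. The redesign's views skew toward new users, which has a lower base rate.

Yes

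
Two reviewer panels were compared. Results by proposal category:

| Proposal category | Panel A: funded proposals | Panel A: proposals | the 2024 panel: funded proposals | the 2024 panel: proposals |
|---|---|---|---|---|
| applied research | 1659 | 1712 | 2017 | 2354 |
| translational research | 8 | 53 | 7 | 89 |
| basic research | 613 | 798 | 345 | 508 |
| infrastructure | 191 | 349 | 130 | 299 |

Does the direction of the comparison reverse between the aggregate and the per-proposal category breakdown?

Applied research: Panel A 1659/1712 = 96.9%, the 2024 panel 2017/2354 = 85.7% → Panel A
Translational research: Panel A 8/53 = 15.1%, the 2024 panel 7/89 = 7.9% → Panel A
Basic research: Panel A 613/798 = 76.8%, the 2024 panel 345/508 = 67.9% → Panel A
Infrastructure: Panel A 191/349 = 54.7%, the 2024 panel 130/299 = 43.5% → Panel A
Overall: Panel A 2471/2912 = 84.9%, the 2024 panel 2499/3250 = 76.9% → Panel A
Panel A wins overall and in every proposal group — no reversal.

No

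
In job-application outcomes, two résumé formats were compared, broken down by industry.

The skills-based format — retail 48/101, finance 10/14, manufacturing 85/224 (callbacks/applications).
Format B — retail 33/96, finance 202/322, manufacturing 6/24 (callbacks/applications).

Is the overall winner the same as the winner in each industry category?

No

Retail: the skills-based format 48/101 = 47.5%, Format B 33/96 = 34.4% → the skills-based format
Finance: the skills-based format 10/14 = 71.4%, Format B 202/322 = 62.7% → the skills-based format
Manufacturing: the skills-based format 85/224 = 37.9%, Format B 6/24 = 25.0% → the skills-based format
Overall: the skills-based format 143/339 = 42.2%, Format B 241/442 = 54.5% → Format B
The skills-based format wins each industry group but Format B wins overall — the comparison reverses. The skills-based format's applications skew toward manufacturing, which has a lower base rate.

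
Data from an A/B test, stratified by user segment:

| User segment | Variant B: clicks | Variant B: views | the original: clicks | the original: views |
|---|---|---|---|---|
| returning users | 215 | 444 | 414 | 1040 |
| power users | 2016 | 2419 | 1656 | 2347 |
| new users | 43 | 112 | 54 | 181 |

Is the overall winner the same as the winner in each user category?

Returning users: Variant B 215/444 = 48.4%, the original 414/1040 = 39.8% → Variant B
Power users: Variant B 2016/2419 = 83.3%, the original 1656/2347 = 70.6% → Variant B
New users: Variant B 43/112 = 38.4%, the original 54/181 = 29.8% → Variant B
Overall: Variant B 2274/2975 = 76.4%, the original 2124/3568 = 59.5% → Variant B
Variant B wins overall and in every user group — no reversal.

Yes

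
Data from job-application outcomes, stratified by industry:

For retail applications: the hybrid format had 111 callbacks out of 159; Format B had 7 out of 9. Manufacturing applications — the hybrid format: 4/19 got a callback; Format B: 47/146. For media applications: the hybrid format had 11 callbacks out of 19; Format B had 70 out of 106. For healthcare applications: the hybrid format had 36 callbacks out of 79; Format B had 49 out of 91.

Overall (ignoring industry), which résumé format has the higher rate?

Retail: the hybrid format 111/159 = 69.8%, Format B 7/9 = 77.8% → Format B
Manufacturing: the hybrid format 4/19 = 21.1%, Format B 47/146 = 32.2% → Format B
Media: the hybrid format 11/19 = 57.9%, Format B 70/106 = 66.0% → Format B
Healthcare: the hybrid format 36/79 = 45.6%, Format B 49/91 = 53.8% → Format B
Overall: the hybrid format 162/276 = 58.7%, Format B 173/352 = 49.1% → the hybrid format
(Format B wins every industry group but the hybrid format wins overall — Format B's applications skew toward the low-rate manufacturing group.)

the hybrid format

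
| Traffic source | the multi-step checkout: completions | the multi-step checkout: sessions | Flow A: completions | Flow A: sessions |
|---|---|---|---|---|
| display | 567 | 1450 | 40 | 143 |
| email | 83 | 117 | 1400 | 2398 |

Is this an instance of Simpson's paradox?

Display: the multi-step checkout 567/1450 = 39.1%, Flow A 40/143 = 28.0% → the multi-step checkout
Email: the multi-step checkout 83/117 = 70.9%, Flow A 1400/2398 = 58.4% → the multi-step checkout
Overall: the multi-step checkout 650/1567 = 41.5%, Flow A 1440/2541 = 56.7% → Flow A
The multi-step checkout wins each traffic group but Flow A wins overall — the comparison reverses. The multi-step checkout's sessions skew toward display, which has a lower base rate.

Yes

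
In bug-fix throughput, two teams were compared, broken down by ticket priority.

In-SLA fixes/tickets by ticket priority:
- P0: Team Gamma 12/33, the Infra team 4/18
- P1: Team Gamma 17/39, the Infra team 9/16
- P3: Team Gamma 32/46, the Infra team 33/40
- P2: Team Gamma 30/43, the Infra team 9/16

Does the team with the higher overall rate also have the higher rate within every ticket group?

No

P0: Team Gamma 12/33 = 36.4%, the Infra team 4/18 = 22.2% → Team Gamma
P1: Team Gamma 17/39 = 43.6%, the Infra team 9/16 = 56.2% → the Infra team
P3: Team Gamma 32/46 = 69.6%, the Infra team 33/40 = 82.5% → the Infra team
P2: Team Gamma 30/43 = 69.8%, the Infra team 9/16 = 56.2% → Team Gamma
Overall: Team Gamma 91/161 = 56.5%, the Infra team 55/90 = 61.1% → the Infra team
Neither sweeps: Team Gamma wins 2 of 4 groups, the Infra team wins 2. The Infra team wins overall but not every group — no Simpson reversal.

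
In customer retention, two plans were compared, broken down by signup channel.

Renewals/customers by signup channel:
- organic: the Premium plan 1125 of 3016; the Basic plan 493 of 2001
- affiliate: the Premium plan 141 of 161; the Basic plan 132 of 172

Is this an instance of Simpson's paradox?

Organic: the Premium plan 1125/3016 = 37.3%, the Basic plan 493/2001 = 24.6% → the Premium plan
Affiliate: the Premium plan 141/161 = 87.6%, the Basic plan 132/172 = 76.7% → the Premium plan
Overall: the Premium plan 1266/3177 = 39.8%, the Basic plan 625/2173 = 28.8% → the Premium plan
The Premium plan wins overall and in every signup group — no reversal.

No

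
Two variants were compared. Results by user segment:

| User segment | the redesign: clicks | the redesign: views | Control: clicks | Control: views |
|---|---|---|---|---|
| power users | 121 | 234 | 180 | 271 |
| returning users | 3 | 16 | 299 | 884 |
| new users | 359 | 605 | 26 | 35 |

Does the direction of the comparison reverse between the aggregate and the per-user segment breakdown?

Power users: the redesign 121/234 = 51.7%, Control 180/271 = 66.4% → Control
Returning users: the redesign 3/16 = 18.8%, Control 299/884 = 33.8% → Control
New users: the redesign 359/605 = 59.3%, Control 26/35 = 74.3% → Control
Overall: the redesign 483/855 = 56.5%, Control 505/1190 = 42.4% → the redesign
Control wins each user group but the redesign wins overall — the comparison reverses. Control's views skew toward returning users, which has a lower base rate.

Yes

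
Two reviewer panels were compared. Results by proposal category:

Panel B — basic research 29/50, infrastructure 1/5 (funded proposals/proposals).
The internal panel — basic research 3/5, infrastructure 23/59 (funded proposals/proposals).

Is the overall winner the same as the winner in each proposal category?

Basic research: Panel B 29/50 = 58.0%, the internal panel 3/5 = 60.0% → the internal panel
Infrastructure: Panel B 1/5 = 20.0%, the internal panel 23/59 = 39.0% → the internal panel
Overall: Panel B 30/55 = 54.5%, the internal panel 26/64 = 40.6% → Panel B
The internal panel wins each proposal group but Panel B wins overall — the comparison reverses. The internal panel's proposals skew toward infrastructure, which has a lower base rate.

No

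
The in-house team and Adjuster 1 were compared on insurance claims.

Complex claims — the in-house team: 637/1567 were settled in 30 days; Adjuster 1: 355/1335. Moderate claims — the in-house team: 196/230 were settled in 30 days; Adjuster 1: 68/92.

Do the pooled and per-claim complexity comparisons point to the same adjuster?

Yes

Complex: the in-house team 637/1567 = 40.7%, Adjuster 1 355/1335 = 26.6% → the in-house team
Moderate: the in-house team 196/230 = 85.2%, Adjuster 1 68/92 = 73.9% → the in-house team
Overall: the in-house team 833/1797 = 46.4%, Adjuster 1 423/1427 = 29.6% → the in-house team
The in-house team wins overall and in every claim group — no reversal.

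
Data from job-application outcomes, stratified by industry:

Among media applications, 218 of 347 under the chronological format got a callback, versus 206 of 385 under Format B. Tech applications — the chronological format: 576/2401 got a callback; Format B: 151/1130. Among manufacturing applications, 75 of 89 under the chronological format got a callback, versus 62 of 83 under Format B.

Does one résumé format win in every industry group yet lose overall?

No

Media: the chronological format 218/347 = 62.8%, Format B 206/385 = 53.5% → the chronological format
Tech: the chronological format 576/2401 = 24.0%, Format B 151/1130 = 13.4% → the chronological format
Manufacturing: the chronological format 75/89 = 84.3%, Format B 62/83 = 74.7% → the chronological format
Overall: the chronological format 869/2837 = 30.6%, Format B 419/1598 = 26.2% → the chronological format
The chronological format wins overall and in every industry group — no reversal.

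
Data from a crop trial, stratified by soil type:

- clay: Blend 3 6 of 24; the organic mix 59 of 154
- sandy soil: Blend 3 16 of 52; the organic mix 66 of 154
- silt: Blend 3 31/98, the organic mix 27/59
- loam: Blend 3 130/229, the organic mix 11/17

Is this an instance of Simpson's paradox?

Clay: Blend 3 6/24 = 25.0%, the organic mix 59/154 = 38.3% → the organic mix
Sandy soil: Blend 3 16/52 = 30.8%, the organic mix 66/154 = 42.9% → the organic mix
Silt: Blend 3 31/98 = 31.6%, the organic mix 27/59 = 45.8% → the organic mix
Loam: Blend 3 130/229 = 56.8%, the organic mix 11/17 = 64.7% → the organic mix
Overall: Blend 3 183/403 = 45.4%, the organic mix 163/384 = 42.4% → Blend 3
The organic mix wins each soil group but Blend 3 wins overall — the comparison reverses. The organic mix's plots skew toward clay, which has a lower base rate.

Yes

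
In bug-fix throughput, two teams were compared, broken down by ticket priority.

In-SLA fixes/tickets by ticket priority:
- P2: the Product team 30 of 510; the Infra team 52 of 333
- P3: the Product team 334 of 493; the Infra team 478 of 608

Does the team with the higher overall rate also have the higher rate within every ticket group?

Yes

P2: the Product team 30/510 = 5.9%, the Infra team 52/333 = 15.6% → the Infra team
P3: the Product team 334/493 = 67.7%, the Infra team 478/608 = 78.6% → the Infra team
Overall: the Product team 364/1003 = 36.3%, the Infra team 530/941 = 56.3% → the Infra team
The Infra team wins overall and in every ticket group — no reversal.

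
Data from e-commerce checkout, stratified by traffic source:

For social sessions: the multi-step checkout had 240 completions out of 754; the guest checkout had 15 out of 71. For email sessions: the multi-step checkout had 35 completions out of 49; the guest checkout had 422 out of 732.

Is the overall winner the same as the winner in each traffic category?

Social: the multi-step checkout 240/754 = 31.8%, the guest checkout 15/71 = 21.1% → the multi-step checkout
Email: the multi-step checkout 35/49 = 71.4%, the guest checkout 422/732 = 57.7% → the multi-step checkout
Overall: the multi-step checkout 275/803 = 34.2%, the guest checkout 437/803 = 54.4% → the guest checkout
The multi-step checkout wins each traffic group but the guest checkout wins overall — the comparison reverses. The multi-step checkout's sessions skew toward social, which has a lower base rate.

No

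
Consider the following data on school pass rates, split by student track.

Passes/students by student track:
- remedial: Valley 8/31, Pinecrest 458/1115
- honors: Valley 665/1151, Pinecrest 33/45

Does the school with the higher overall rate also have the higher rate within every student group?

No

Remedial: Valley 8/31 = 25.8%, Pinecrest 458/1115 = 41.1% → Pinecrest
Honors: Valley 665/1151 = 57.8%, Pinecrest 33/45 = 73.3% → Pinecrest
Overall: Valley 673/1182 = 56.9%, Pinecrest 491/1160 = 42.3% → Valley
Pinecrest wins each student group but Valley wins overall — the comparison reverses. Pinecrest's students skew toward remedial, which has a lower base rate.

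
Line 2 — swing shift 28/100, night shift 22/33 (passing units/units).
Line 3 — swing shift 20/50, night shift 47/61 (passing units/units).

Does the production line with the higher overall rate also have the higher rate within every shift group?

Swing shift: Line 2 28/100 = 28.0%, Line 3 20/50 = 40.0% → Line 3
Night shift: Line 2 22/33 = 66.7%, Line 3 47/61 = 77.0% → Line 3
Overall: Line 2 50/133 = 37.6%, Line 3 67/111 = 60.4% → Line 3
Line 3 wins overall and in every shift group — no reversal.

Yes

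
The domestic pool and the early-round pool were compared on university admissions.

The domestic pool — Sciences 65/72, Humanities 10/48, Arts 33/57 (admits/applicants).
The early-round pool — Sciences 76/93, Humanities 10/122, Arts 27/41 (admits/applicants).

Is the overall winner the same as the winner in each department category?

Sciences: the domestic pool 65/72 = 90.3%, the early-round pool 76/93 = 81.7% → the domestic pool
Humanities: the domestic pool 10/48 = 20.8%, the early-round pool 10/122 = 8.2% → the domestic pool
Arts: the domestic pool 33/57 = 57.9%, the early-round pool 27/41 = 65.9% → the early-round pool
Overall: the domestic pool 108/177 = 61.0%, the early-round pool 113/256 = 44.1% → the domestic pool
Neither sweeps: the domestic pool wins 2 of 3 groups, the early-round pool wins 1. The domestic pool wins overall but not every group — no Simpson reversal.

No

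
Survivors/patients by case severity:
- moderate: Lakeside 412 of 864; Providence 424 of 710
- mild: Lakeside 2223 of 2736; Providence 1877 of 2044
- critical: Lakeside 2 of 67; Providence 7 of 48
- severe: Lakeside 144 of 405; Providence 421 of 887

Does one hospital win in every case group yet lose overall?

No

Moderate: Lakeside 412/864 = 47.7%, Providence 424/710 = 59.7% → Providence
Mild: Lakeside 2223/2736 = 81.2%, Providence 1877/2044 = 91.8% → Providence
Critical: Lakeside 2/67 = 3.0%, Providence 7/48 = 14.6% → Providence
Severe: Lakeside 144/405 = 35.6%, Providence 421/887 = 47.5% → Providence
Overall: Lakeside 2781/4072 = 68.3%, Providence 2729/3689 = 74.0% → Providence
Providence wins overall and in every case group — no reversal.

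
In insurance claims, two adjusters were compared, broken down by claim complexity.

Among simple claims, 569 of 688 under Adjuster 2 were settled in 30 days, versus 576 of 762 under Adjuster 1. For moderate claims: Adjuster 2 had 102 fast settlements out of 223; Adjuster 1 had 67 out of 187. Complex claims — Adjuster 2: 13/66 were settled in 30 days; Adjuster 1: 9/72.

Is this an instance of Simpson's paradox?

Simple: Adjuster 2 569/688 = 82.7%, Adjuster 1 576/762 = 75.6% → Adjuster 2
Moderate: Adjuster 2 102/223 = 45.7%, Adjuster 1 67/187 = 35.8% → Adjuster 2
Complex: Adjuster 2 13/66 = 19.7%, Adjuster 1 9/72 = 12.5% → Adjuster 2
Overall: Adjuster 2 684/977 = 70.0%, Adjuster 1 652/1021 = 63.9% → Adjuster 2
Adjuster 2 wins overall and in every claim group — no reversal.

No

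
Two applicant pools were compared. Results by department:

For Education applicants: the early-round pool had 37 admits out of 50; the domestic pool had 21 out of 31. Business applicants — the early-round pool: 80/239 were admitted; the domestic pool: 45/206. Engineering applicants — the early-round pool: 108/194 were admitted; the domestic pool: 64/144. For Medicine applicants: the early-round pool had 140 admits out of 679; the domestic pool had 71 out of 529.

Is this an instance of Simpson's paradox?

Education: the early-round pool 37/50 = 74.0%, the domestic pool 21/31 = 67.7% → the early-round pool
Business: the early-round pool 80/239 = 33.5%, the domestic pool 45/206 = 21.8% → the early-round pool
Engineering: the early-round pool 108/194 = 55.7%, the domestic pool 64/144 = 44.4% → the early-round pool
Medicine: the early-round pool 140/679 = 20.6%, the domestic pool 71/529 = 13.4% → the early-round pool
Overall: the early-round pool 365/1162 = 31.4%, the domestic pool 201/910 = 22.1% → the early-round pool
The early-round pool wins overall and in every department group — no reversal.

No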